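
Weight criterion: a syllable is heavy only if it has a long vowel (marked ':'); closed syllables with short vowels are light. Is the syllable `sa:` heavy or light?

heavy

`sa:`: long vowel, open (no coda). Long vowel → heavy.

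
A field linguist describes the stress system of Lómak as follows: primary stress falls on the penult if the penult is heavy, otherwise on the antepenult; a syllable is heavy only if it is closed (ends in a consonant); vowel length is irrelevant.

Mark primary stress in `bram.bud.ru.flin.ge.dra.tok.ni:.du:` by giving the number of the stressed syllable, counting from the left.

7

Weights: 7 tok H, 8 ni: L, 9 du: L.
The penult (syllable 8, ni:) is light, so stress falls on the antepenult (syllable 7, tok).
Primary stress: syllable 7 → bram.bud.ru.flin.ge.dra.ˈtok.ni:.du:.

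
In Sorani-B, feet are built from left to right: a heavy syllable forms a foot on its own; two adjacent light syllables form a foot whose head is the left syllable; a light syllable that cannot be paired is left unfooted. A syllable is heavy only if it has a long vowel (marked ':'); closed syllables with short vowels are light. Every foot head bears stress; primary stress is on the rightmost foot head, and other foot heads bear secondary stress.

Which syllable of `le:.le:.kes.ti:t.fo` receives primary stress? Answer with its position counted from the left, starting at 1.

4

Weights: 1 le: H, 2 le: H, 3 kes L, 4 ti:t H, 5 fo L.
Parse left to right (heavy = foot alone; LL = one foot; stranded L unfooted): (ˈle:) (ˈle:) kes (ˈti:t) fo.
Foot heads: 1, 2, 4.
Primary stress on the rightmost head = syllable 4.
Primary stress: syllable 4 → le:.le:.kes.ˈti:t.fo.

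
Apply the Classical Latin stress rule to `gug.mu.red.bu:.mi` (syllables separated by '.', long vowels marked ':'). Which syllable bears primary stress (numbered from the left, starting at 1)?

4

Classical Latin: stress the penult if heavy (long vowel or closed), else the antepenult.
Weights: 3 red H, 4 bu: H, 5 mi L.
The penult (syllable 4, bu:) is heavy, so it takes stress.
Stress on syllable 4: gug.mu.red.ˈbu:.mi.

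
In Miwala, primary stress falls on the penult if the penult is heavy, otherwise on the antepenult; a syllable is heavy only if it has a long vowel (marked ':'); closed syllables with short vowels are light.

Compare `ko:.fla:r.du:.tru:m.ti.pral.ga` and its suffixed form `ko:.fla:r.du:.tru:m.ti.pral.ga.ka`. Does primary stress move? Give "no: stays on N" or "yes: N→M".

yes: 5→6

Base `ko:.fla:r.du:.tru:m.ti.pral.ga` (7 syllables):
  Weights: 5 ti L, 6 pral L, 7 ga L.
  The penult (syllable 6, pral) is light, so stress falls on the antepenult (syllable 5, ti).
  → primary stress on syllable 5.
Suffixed `ko:.fla:r.du:.tru:m.ti.pral.ga.ka` (8 syllables):
  Weights: 6 pral L, 7 ga L, 8 ka L.
  The penult (syllable 7, ga) is light, so stress falls on the antepenult (syllable 6, pral).
  → primary stress on syllable 6.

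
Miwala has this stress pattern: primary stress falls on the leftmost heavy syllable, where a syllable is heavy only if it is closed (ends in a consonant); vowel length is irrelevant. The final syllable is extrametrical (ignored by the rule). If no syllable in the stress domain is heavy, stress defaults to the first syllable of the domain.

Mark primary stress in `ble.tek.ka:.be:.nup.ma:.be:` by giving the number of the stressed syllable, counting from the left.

2

The final syllable (7, be:) is extrametrical; the stress domain is syllables 1–6.
Weights: 1 ble L, 2 tek H, 3 ka: L, 4 be: L, 5 nup H, 6 ma: L.
Heavy syllables in the domain: 2, 5. The leftmost is syllable 2 (tek).
Primary stress: syllable 2 → ble.ˈtek.ka:.be:.nup.ma:.be:.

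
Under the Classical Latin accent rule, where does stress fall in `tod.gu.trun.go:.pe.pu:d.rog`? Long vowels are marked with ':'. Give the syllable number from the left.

6

Classical Latin: stress the penult if heavy (long vowel or closed), else the antepenult.
Weights: 5 pe L, 6 pu:d H, 7 rog H.
The penult (syllable 6, pu:d) is heavy, so it takes stress.
Stress on syllable 6: tod.gu.trun.go:.pe.ˈpu:d.rog.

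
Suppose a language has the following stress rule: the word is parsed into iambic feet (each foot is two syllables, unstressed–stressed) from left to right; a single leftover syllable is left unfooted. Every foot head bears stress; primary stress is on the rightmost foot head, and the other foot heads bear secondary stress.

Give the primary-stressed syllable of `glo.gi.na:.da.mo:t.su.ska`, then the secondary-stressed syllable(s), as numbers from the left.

primary 6, secondary 2, 4

Parse left to right into iambic (σˈσ) feet: (glo.ˈgi) (na:.ˈda) (mo:t.ˈsu) ska. Syllable 7 is left unfooted.
Foot heads (stressed positions): 2, 4, 6.
End Rule Rightmost: primary stress on the rightmost head = syllable 6.
Secondary stress on 2, 4: glo.ˌgi.na:.ˌda.mo:t.ˈsu.ska.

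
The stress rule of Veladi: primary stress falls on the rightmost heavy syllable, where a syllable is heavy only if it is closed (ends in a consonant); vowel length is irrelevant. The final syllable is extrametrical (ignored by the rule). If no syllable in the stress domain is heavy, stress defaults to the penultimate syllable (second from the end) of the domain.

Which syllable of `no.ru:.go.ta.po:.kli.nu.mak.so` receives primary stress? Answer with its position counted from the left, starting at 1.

8

The final syllable (9, so) is extrametrical; the stress domain is syllables 1–8.
Weights: 1 no L, 2 ru: L, 3 go L, 4 ta L, 5 po: L, 6 kli L, 7 nu L, 8 mak H.
Heavy syllables in the domain: 8. The rightmost is syllable 8 (mak).
Primary stress: syllable 8 → no.ru:.go.ta.po:.kli.nu.ˈmak.so.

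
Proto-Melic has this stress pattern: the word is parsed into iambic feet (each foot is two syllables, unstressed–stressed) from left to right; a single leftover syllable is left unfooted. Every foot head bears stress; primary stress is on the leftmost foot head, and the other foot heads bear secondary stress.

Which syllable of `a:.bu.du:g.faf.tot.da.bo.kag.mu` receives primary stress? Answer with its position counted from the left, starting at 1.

2

Parse left to right into iambic (σˈσ) feet: (a:.ˈbu) (du:g.ˈfaf) (tot.ˈda) (bo.ˈkag) mu. Syllable 9 is left unfooted.
Foot heads (stressed positions): 2, 4, 6, 8.
End Rule Leftmost: primary stress on the leftmost head = syllable 2.
Primary stress: syllable 2 → a:.ˈbu.du:g.faf.tot.da.bo.kag.mu.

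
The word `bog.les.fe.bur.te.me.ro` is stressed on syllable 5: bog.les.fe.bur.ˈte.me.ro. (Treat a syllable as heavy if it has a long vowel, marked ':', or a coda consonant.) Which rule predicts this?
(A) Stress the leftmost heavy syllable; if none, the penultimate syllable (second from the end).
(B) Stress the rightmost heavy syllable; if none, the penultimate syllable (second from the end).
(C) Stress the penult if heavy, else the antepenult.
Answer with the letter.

C

Rule A → syllable 1 (observed: 5).
Rule B → syllable 4 (observed: 5).
Rule C → syllable 5 ✓.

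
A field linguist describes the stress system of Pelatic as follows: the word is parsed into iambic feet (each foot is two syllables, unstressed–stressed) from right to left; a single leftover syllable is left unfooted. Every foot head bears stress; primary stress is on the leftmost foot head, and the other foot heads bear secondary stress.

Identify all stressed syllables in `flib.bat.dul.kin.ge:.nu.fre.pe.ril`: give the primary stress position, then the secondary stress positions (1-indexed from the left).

primary 3, secondary 5, 7, 9

Parse right to left into iambic (σˈσ) feet: flib (bat.ˈdul) (kin.ˈge:) (nu.ˈfre) (pe.ˈril). Syllable 1 is left unfooted.
Foot heads (stressed positions): 3, 5, 7, 9.
End Rule Leftmost: primary stress on the leftmost head = syllable 3.
Secondary stress on 5, 7, 9: flib.bat.ˈdul.kin.ˌge:.nu.ˌfre.pe.ˌril.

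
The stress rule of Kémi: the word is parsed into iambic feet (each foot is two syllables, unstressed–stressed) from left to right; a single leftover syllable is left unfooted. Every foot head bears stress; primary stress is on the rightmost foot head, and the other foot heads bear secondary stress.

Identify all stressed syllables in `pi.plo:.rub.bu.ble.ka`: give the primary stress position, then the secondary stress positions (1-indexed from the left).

Parse left to right into iambic (σˈσ) feet: (pi.ˈplo:) (rub.ˈbu) (ble.ˈka).
Foot heads (stressed positions): 2, 4, 6.
End Rule Rightmost: primary stress on the rightmost head = syllable 6.
Secondary stress on 2, 4: pi.ˌplo:.rub.ˌbu.ble.ˈka.

primary 6, secondary 2, 4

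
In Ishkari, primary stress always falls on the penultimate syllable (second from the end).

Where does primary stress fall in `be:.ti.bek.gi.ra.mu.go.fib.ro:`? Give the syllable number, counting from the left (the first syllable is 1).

8

The word has 9 syllables; the penultimate syllable (second from the end) is syllable 8 (fib).
Primary stress: syllable 8 → be:.ti.bek.gi.ra.mu.go.ˈfib.ro:.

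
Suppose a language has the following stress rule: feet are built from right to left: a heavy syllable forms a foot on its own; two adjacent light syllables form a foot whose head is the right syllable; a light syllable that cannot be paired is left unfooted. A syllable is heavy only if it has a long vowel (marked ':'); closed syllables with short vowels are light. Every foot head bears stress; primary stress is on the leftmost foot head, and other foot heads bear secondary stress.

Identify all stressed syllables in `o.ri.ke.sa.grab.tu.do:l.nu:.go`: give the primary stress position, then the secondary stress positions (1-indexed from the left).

primary 2, secondary 4, 6, 7, 8

Weights: 1 o L, 2 ri L, 3 ke L, 4 sa L, 5 grab L, 6 tu L, 7 do:l H, 8 nu: H, 9 go L.
Parse right to left (heavy = foot alone; LL = one foot; stranded L unfooted): (o.ˈri) (ke.ˈsa) (grab.ˈtu) (ˈdo:l) (ˈnu:) go.
Foot heads: 2, 4, 6, 7, 8.
Primary stress on the leftmost head = syllable 2.
Secondary stress on 4, 6, 7, 8: o.ˈri.ke.ˌsa.grab.ˌtu.ˌdo:l.ˌnu:.go.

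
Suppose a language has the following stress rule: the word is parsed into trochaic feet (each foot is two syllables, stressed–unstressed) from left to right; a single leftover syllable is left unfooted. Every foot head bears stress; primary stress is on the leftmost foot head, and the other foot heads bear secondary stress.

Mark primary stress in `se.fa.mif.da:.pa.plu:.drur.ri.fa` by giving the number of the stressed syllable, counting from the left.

Parse left to right into trochaic (ˈσσ) feet: (ˈse.fa) (ˈmif.da:) (ˈpa.plu:) (ˈdrur.ri) fa. Syllable 9 is left unfooted.
Foot heads (stressed positions): 1, 3, 5, 7.
End Rule Leftmost: primary stress on the leftmost head = syllable 1.
Primary stress: syllable 1 → ˈse.fa.mif.da:.pa.plu:.drur.ri.fa.

1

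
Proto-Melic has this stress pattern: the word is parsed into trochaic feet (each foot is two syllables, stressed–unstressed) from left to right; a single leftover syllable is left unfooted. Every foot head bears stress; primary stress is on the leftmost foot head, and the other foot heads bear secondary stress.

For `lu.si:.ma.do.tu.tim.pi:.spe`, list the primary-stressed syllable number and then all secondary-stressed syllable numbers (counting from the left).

Parse left to right into trochaic (ˈσσ) feet: (ˈlu.si:) (ˈma.do) (ˈtu.tim) (ˈpi:.spe).
Foot heads (stressed positions): 1, 3, 5, 7.
End Rule Leftmost: primary stress on the leftmost head = syllable 1.
Secondary stress on 3, 5, 7: ˈlu.si:.ˌma.do.ˌtu.tim.ˌpi:.spe.

primary 1, secondary 3, 5, 7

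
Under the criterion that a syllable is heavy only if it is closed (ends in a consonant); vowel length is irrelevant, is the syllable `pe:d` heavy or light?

`pe:d`: long vowel, closed (coda /d/). Closed (coda /d/) → heavy.

heavy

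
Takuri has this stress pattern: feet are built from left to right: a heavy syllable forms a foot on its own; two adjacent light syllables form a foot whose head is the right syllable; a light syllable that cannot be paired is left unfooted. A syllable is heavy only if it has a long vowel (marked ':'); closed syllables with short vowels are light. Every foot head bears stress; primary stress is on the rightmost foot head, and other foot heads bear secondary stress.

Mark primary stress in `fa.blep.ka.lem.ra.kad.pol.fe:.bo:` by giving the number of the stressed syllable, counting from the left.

9

Weights: 1 fa L, 2 blep L, 3 ka L, 4 lem L, 5 ra L, 6 kad L, 7 pol L, 8 fe: H, 9 bo: H.
Parse left to right (heavy = foot alone; LL = one foot; stranded L unfooted): (fa.ˈblep) (ka.ˈlem) (ra.ˈkad) pol (ˈfe:) (ˈbo:).
Foot heads: 2, 4, 6, 8, 9.
Primary stress on the rightmost head = syllable 9.
Primary stress: syllable 9 → fa.blep.ka.lem.ra.kad.pol.fe:.ˈbo:.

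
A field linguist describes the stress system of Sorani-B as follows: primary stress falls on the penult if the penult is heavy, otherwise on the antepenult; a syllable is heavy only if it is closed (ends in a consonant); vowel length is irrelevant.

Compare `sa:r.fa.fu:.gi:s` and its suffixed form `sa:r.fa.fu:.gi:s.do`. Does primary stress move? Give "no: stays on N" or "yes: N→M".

Base `sa:r.fa.fu:.gi:s` (4 syllables):
  Weights: 2 fa L, 3 fu: L, 4 gi:s H.
  The penult (syllable 3, fu:) is light, so stress falls on the antepenult (syllable 2, fa).
  → primary stress on syllable 2.
Suffixed `sa:r.fa.fu:.gi:s.do` (5 syllables):
  Weights: 3 fu: L, 4 gi:s H, 5 do L.
  The penult (syllable 4, gi:s) is heavy, so it takes stress.
  → primary stress on syllable 4.

yes: 2→4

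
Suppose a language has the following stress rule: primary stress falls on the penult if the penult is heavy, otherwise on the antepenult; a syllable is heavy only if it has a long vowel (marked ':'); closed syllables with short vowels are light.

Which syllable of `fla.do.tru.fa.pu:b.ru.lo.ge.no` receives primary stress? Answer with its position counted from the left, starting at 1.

Weights: 7 lo L, 8 ge L, 9 no L.
The penult (syllable 8, ge) is light, so stress falls on the antepenult (syllable 7, lo).
Primary stress: syllable 7 → fla.do.tru.fa.pu:b.ru.ˈlo.ge.no.

7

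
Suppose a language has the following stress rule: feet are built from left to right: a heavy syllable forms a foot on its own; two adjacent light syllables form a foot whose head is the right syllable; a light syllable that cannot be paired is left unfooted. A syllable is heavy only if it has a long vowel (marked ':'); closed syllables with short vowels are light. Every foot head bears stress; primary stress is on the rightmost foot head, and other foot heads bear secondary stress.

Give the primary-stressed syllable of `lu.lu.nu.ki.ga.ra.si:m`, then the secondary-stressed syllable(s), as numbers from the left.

Weights: 1 lu L, 2 lu L, 3 nu L, 4 ki L, 5 ga L, 6 ra L, 7 si:m H.
Parse left to right (heavy = foot alone; LL = one foot; stranded L unfooted): (lu.ˈlu) (nu.ˈki) (ga.ˈra) (ˈsi:m).
Foot heads: 2, 4, 6, 7.
Primary stress on the rightmost head = syllable 7.
Secondary stress on 2, 4, 6: lu.ˌlu.nu.ˌki.ga.ˌra.ˈsi:m.

primary 7, secondary 2, 4, 6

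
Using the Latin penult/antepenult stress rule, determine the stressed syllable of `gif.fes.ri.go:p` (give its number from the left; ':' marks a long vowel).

2

Classical Latin: stress the penult if heavy (long vowel or closed), else the antepenult.
Weights: 2 fes H, 3 ri L, 4 go:p H.
The penult (syllable 3, ri) is light, so stress falls on the antepenult (syllable 2, fes).
Stress on syllable 2: gif.ˈfes.ri.go:p.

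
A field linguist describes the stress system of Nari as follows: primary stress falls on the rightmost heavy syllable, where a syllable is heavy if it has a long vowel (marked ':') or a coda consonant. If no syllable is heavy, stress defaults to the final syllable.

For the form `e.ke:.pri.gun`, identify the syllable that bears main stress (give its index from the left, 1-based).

4

Weights: 1 e L, 2 ke: H, 3 pri L, 4 gun H.
Heavy syllables in the domain: 2, 4. The rightmost is syllable 4 (gun).
Primary stress: syllable 4 → e.ke:.pri.ˈgun.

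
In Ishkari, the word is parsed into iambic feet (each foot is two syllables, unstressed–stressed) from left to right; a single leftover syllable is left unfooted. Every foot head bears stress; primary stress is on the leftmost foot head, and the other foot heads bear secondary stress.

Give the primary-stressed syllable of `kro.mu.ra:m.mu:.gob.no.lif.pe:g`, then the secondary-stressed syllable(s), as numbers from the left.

Parse left to right into iambic (σˈσ) feet: (kro.ˈmu) (ra:m.ˈmu:) (gob.ˈno) (lif.ˈpe:g).
Foot heads (stressed positions): 2, 4, 6, 8.
End Rule Leftmost: primary stress on the leftmost head = syllable 2.
Secondary stress on 4, 6, 8: kro.ˈmu.ra:m.ˌmu:.gob.ˌno.lif.ˌpe:g.

primary 2, secondary 4, 6, 8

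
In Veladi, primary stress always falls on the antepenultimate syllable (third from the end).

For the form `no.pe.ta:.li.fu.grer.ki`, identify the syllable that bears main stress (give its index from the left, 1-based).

The word has 7 syllables; the antepenultimate syllable (third from the end) is syllable 5 (fu).
Primary stress: syllable 5 → no.pe.ta:.li.ˈfu.grer.ki.

5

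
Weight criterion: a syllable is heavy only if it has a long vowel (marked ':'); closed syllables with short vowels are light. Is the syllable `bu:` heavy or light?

heavy

`bu:`: long vowel, open (no coda). Long vowel → heavy.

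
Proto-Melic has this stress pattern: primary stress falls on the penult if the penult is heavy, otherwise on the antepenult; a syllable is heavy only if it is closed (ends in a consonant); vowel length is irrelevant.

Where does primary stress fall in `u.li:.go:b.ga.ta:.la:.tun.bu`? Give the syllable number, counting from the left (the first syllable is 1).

Weights: 6 la: L, 7 tun H, 8 bu L.
The penult (syllable 7, tun) is heavy, so it takes stress.
Primary stress: syllable 7 → u.li:.go:b.ga.ta:.la:.ˈtun.bu.

7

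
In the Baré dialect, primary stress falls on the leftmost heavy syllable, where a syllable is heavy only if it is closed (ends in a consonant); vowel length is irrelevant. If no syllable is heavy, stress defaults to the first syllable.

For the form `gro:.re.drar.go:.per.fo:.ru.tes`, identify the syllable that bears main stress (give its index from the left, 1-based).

3

Weights: 1 gro: L, 2 re L, 3 drar H, 4 go: L, 5 per H, 6 fo: L, 7 ru L, 8 tes H.
Heavy syllables in the domain: 3, 5, 8. The leftmost is syllable 3 (drar).
Primary stress: syllable 3 → gro:.re.ˈdrar.go:.per.fo:.ru.tes.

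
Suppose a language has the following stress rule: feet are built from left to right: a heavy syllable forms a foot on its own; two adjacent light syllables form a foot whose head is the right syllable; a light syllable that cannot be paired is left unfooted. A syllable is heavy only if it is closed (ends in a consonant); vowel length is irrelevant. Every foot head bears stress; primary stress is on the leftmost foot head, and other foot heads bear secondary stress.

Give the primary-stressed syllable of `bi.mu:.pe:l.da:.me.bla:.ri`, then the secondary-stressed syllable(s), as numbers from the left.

Weights: 1 bi L, 2 mu: L, 3 pe:l H, 4 da: L, 5 me L, 6 bla: L, 7 ri L.
Parse left to right (heavy = foot alone; LL = one foot; stranded L unfooted): (bi.ˈmu:) (ˈpe:l) (da:.ˈme) (bla:.ˈri).
Foot heads: 2, 3, 5, 7.
Primary stress on the leftmost head = syllable 2.
Secondary stress on 3, 5, 7: bi.ˈmu:.ˌpe:l.da:.ˌme.bla:.ˌri.

primary 2, secondary 3, 5, 7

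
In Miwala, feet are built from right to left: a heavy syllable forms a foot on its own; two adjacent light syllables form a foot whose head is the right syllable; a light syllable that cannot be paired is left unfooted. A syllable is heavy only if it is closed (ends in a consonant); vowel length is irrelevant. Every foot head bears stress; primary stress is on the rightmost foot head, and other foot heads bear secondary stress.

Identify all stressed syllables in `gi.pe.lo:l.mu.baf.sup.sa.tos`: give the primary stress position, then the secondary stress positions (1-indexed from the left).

primary 8, secondary 2, 3, 5, 6

Weights: 1 gi L, 2 pe L, 3 lo:l H, 4 mu L, 5 baf H, 6 sup H, 7 sa L, 8 tos H.
Parse right to left (heavy = foot alone; LL = one foot; stranded L unfooted): (gi.ˈpe) (ˈlo:l) mu (ˈbaf) (ˈsup) sa (ˈtos).
Foot heads: 2, 3, 5, 6, 8.
Primary stress on the rightmost head = syllable 8.
Secondary stress on 2, 3, 5, 6: gi.ˌpe.ˌlo:l.mu.ˌbaf.ˌsup.sa.ˈtos.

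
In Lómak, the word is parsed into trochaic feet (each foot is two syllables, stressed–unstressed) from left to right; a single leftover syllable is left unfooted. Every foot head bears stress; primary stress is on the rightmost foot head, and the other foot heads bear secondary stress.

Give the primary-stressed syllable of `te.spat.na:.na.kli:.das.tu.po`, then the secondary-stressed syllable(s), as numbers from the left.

Parse left to right into trochaic (ˈσσ) feet: (ˈte.spat) (ˈna:.na) (ˈkli:.das) (ˈtu.po).
Foot heads (stressed positions): 1, 3, 5, 7.
End Rule Rightmost: primary stress on the rightmost head = syllable 7.
Secondary stress on 1, 3, 5: ˌte.spat.ˌna:.na.ˌkli:.das.ˈtu.po.

primary 7, secondary 1, 3, 5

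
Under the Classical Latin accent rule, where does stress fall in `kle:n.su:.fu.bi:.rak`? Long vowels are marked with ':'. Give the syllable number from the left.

Classical Latin: stress the penult if heavy (long vowel or closed), else the antepenult.
Weights: 3 fu L, 4 bi: H, 5 rak H.
The penult (syllable 4, bi:) is heavy, so it takes stress.
Stress on syllable 4: kle:n.su:.fu.ˈbi:.rak.

4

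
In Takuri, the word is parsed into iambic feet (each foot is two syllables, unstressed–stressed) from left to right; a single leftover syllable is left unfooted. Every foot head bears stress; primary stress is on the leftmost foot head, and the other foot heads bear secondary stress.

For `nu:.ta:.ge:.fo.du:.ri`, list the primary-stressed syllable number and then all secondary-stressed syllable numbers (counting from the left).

Parse left to right into iambic (σˈσ) feet: (nu:.ˈta:) (ge:.ˈfo) (du:.ˈri).
Foot heads (stressed positions): 2, 4, 6.
End Rule Leftmost: primary stress on the leftmost head = syllable 2.
Secondary stress on 4, 6: nu:.ˈta:.ge:.ˌfo.du:.ˌri.

primary 2, secondary 4, 6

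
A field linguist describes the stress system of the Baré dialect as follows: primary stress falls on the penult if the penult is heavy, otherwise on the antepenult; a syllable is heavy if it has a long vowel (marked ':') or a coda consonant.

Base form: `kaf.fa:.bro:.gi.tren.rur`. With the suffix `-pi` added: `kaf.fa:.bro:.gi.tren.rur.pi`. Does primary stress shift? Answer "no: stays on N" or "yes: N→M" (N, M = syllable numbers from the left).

yes: 5→6

Base `kaf.fa:.bro:.gi.tren.rur` (6 syllables):
  Weights: 4 gi L, 5 tren H, 6 rur H.
  The penult (syllable 5, tren) is heavy, so it takes stress.
  → primary stress on syllable 5.
Suffixed `kaf.fa:.bro:.gi.tren.rur.pi` (7 syllables):
  Weights: 5 tren H, 6 rur H, 7 pi L.
  The penult (syllable 6, rur) is heavy, so it takes stress.
  → primary stress on syllable 6.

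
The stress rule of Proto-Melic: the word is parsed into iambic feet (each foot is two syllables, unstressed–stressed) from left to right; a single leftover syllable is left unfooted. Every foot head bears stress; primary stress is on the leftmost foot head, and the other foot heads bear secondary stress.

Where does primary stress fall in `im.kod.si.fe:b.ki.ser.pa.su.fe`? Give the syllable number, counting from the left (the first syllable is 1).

2

Parse left to right into iambic (σˈσ) feet: (im.ˈkod) (si.ˈfe:b) (ki.ˈser) (pa.ˈsu) fe. Syllable 9 is left unfooted.
Foot heads (stressed positions): 2, 4, 6, 8.
End Rule Leftmost: primary stress on the leftmost head = syllable 2.
Primary stress: syllable 2 → im.ˈkod.si.fe:b.ki.ser.pa.su.fe.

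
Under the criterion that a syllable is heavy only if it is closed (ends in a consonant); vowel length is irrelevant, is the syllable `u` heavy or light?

`u`: short vowel, open (no coda). Open (no coda) → light.

light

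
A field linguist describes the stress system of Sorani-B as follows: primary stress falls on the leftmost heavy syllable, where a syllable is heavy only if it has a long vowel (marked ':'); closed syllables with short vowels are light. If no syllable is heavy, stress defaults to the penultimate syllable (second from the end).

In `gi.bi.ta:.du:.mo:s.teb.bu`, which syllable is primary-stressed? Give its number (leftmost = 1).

Weights: 1 gi L, 2 bi L, 3 ta: H, 4 du: H, 5 mo:s H, 6 teb L, 7 bu L.
Heavy syllables in the domain: 3, 4, 5. The leftmost is syllable 3 (ta:).
Primary stress: syllable 3 → gi.bi.ˈta:.du:.mo:s.teb.bu.

3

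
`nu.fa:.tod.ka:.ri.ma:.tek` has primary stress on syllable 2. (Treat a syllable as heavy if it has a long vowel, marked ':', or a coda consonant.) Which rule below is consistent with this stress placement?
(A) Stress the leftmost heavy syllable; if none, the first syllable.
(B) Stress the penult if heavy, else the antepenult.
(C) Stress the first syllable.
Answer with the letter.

A

Rule A → syllable 2 ✓.
Rule B → syllable 6 (observed: 2).
Rule C → syllable 1 (observed: 2).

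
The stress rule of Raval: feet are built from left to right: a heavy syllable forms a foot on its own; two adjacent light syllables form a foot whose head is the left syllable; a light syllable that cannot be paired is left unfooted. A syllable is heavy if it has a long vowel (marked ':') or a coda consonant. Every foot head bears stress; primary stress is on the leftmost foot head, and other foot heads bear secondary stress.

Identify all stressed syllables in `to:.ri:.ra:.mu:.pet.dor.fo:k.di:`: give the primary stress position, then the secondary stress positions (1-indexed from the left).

primary 1, secondary 2, 3, 4, 5, 6, 7, 8

Weights: 1 to: H, 2 ri: H, 3 ra: H, 4 mu: H, 5 pet H, 6 dor H, 7 fo:k H, 8 di: H.
Parse left to right (heavy = foot alone; LL = one foot; stranded L unfooted): (ˈto:) (ˈri:) (ˈra:) (ˈmu:) (ˈpet) (ˈdor) (ˈfo:k) (ˈdi:).
Foot heads: 1, 2, 3, 4, 5, 6, 7, 8.
Primary stress on the leftmost head = syllable 1.
Secondary stress on 2, 3, 4, 5, 6, 7, 8: ˈto:.ˌri:.ˌra:.ˌmu:.ˌpet.ˌdor.ˌfo:k.ˌdi:.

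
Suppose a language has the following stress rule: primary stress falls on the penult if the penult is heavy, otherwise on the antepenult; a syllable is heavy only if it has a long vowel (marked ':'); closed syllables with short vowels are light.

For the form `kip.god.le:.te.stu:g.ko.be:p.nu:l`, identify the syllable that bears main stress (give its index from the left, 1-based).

7

Weights: 6 ko L, 7 be:p H, 8 nu:l H.
The penult (syllable 7, be:p) is heavy, so it takes stress.
Primary stress: syllable 7 → kip.god.le:.te.stu:g.ko.ˈbe:p.nu:l.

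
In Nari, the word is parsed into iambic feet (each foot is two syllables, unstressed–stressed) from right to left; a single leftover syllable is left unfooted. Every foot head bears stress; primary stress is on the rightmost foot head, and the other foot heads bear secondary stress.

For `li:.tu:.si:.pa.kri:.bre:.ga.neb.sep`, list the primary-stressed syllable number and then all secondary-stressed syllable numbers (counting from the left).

primary 9, secondary 3, 5, 7

Parse right to left into iambic (σˈσ) feet: li: (tu:.ˈsi:) (pa.ˈkri:) (bre:.ˈga) (neb.ˈsep). Syllable 1 is left unfooted.
Foot heads (stressed positions): 3, 5, 7, 9.
End Rule Rightmost: primary stress on the rightmost head = syllable 9.
Secondary stress on 3, 5, 7: li:.tu:.ˌsi:.pa.ˌkri:.bre:.ˌga.neb.ˈsep.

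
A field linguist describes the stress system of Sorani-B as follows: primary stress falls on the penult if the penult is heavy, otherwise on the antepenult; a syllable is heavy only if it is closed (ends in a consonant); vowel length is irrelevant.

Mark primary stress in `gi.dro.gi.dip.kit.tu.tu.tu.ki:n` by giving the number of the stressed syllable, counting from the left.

Weights: 7 tu L, 8 tu L, 9 ki:n H.
The penult (syllable 8, tu) is light, so stress falls on the antepenult (syllable 7, tu).
Primary stress: syllable 7 → gi.dro.gi.dip.kit.tu.ˈtu.tu.ki:n.

7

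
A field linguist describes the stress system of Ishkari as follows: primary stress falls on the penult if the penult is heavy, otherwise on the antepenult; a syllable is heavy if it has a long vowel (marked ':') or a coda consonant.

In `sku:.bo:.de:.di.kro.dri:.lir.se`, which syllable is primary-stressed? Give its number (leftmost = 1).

Weights: 6 dri: H, 7 lir H, 8 se L.
The penult (syllable 7, lir) is heavy, so it takes stress.
Primary stress: syllable 7 → sku:.bo:.de:.di.kro.dri:.ˈlir.se.

7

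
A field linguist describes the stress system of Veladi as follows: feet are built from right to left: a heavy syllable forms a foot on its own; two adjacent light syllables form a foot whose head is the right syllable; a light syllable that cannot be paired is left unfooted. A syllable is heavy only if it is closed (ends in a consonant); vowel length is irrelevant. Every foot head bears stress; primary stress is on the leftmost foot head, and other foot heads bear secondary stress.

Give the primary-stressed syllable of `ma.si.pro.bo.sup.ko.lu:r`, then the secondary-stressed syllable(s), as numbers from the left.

primary 2, secondary 4, 5, 7

Weights: 1 ma L, 2 si L, 3 pro L, 4 bo L, 5 sup H, 6 ko L, 7 lu:r H.
Parse right to left (heavy = foot alone; LL = one foot; stranded L unfooted): (ma.ˈsi) (pro.ˈbo) (ˈsup) ko (ˈlu:r).
Foot heads: 2, 4, 5, 7.
Primary stress on the leftmost head = syllable 2.
Secondary stress on 4, 5, 7: ma.ˈsi.pro.ˌbo.ˌsup.ko.ˌlu:r.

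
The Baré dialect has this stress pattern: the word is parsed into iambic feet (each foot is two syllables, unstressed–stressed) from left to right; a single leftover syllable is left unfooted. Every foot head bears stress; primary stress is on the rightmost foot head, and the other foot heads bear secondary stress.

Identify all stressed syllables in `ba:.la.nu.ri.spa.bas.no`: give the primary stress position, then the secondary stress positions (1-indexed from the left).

Parse left to right into iambic (σˈσ) feet: (ba:.ˈla) (nu.ˈri) (spa.ˈbas) no. Syllable 7 is left unfooted.
Foot heads (stressed positions): 2, 4, 6.
End Rule Rightmost: primary stress on the rightmost head = syllable 6.
Secondary stress on 2, 4: ba:.ˌla.nu.ˌri.spa.ˈbas.no.

primary 6, secondary 2, 4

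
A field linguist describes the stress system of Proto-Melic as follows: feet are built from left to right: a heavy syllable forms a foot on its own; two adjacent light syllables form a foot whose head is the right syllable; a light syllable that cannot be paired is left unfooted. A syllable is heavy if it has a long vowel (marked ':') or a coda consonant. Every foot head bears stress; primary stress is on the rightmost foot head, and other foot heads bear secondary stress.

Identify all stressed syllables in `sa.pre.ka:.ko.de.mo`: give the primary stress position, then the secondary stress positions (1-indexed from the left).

primary 5, secondary 2, 3

Weights: 1 sa L, 2 pre L, 3 ka: H, 4 ko L, 5 de L, 6 mo L.
Parse left to right (heavy = foot alone; LL = one foot; stranded L unfooted): (sa.ˈpre) (ˈka:) (ko.ˈde) mo.
Foot heads: 2, 3, 5.
Primary stress on the rightmost head = syllable 5.
Secondary stress on 2, 3: sa.ˌpre.ˌka:.ko.ˈde.mo.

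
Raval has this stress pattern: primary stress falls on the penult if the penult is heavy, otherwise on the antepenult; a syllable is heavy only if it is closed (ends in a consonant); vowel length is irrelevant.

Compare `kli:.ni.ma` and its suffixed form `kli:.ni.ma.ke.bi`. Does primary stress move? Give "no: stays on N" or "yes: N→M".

Base `kli:.ni.ma` (3 syllables):
  Weights: 1 kli: L, 2 ni L, 3 ma L.
  The penult (syllable 2, ni) is light, so stress falls on the antepenult (syllable 1, kli:).
  → primary stress on syllable 1.
Suffixed `kli:.ni.ma.ke.bi` (5 syllables):
  Weights: 3 ma L, 4 ke L, 5 bi L.
  The penult (syllable 4, ke) is light, so stress falls on the antepenult (syllable 3, ma).
  → primary stress on syllable 3.

yes: 1→3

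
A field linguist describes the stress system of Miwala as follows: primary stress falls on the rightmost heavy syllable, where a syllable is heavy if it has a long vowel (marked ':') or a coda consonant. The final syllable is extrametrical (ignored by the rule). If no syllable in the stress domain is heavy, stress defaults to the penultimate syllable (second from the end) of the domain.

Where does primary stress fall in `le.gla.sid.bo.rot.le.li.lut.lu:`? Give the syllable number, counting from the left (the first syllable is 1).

The final syllable (9, lu:) is extrametrical; the stress domain is syllables 1–8.
Weights: 1 le L, 2 gla L, 3 sid H, 4 bo L, 5 rot H, 6 le L, 7 li L, 8 lut H.
Heavy syllables in the domain: 3, 5, 8. The rightmost is syllable 8 (lut).
Primary stress: syllable 8 → le.gla.sid.bo.rot.le.li.ˈlut.lu:.

8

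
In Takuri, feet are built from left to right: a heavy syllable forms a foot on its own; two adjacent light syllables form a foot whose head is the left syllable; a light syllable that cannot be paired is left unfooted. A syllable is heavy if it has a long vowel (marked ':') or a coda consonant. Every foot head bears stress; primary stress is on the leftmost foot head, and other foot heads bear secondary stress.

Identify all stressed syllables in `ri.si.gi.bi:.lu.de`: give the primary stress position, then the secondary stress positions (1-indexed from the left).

primary 1, secondary 4, 5

Weights: 1 ri L, 2 si L, 3 gi L, 4 bi: H, 5 lu L, 6 de L.
Parse left to right (heavy = foot alone; LL = one foot; stranded L unfooted): (ˈri.si) gi (ˈbi:) (ˈlu.de).
Foot heads: 1, 4, 5.
Primary stress on the leftmost head = syllable 1.
Secondary stress on 4, 5: ˈri.si.gi.ˌbi:.ˌlu.de.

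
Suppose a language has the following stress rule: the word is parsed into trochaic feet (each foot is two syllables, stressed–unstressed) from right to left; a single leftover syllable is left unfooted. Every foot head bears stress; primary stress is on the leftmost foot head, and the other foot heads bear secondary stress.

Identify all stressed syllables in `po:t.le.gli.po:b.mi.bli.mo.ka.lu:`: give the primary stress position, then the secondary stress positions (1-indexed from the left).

Parse right to left into trochaic (ˈσσ) feet: po:t (ˈle.gli) (ˈpo:b.mi) (ˈbli.mo) (ˈka.lu:). Syllable 1 is left unfooted.
Foot heads (stressed positions): 2, 4, 6, 8.
End Rule Leftmost: primary stress on the leftmost head = syllable 2.
Secondary stress on 4, 6, 8: po:t.ˈle.gli.ˌpo:b.mi.ˌbli.mo.ˌka.lu:.

primary 2, secondary 4, 6, 8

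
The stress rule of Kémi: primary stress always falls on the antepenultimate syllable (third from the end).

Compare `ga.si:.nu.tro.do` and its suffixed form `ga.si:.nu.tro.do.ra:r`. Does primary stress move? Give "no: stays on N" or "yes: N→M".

yes: 3→4

Base `ga.si:.nu.tro.do` (5 syllables):
  The word has 5 syllables; the antepenultimate syllable (third from the end) is syllable 3 (nu).
  → primary stress on syllable 3.
Suffixed `ga.si:.nu.tro.do.ra:r` (6 syllables):
  The word has 6 syllables; the antepenultimate syllable (third from the end) is syllable 4 (tro).
  → primary stress on syllable 4.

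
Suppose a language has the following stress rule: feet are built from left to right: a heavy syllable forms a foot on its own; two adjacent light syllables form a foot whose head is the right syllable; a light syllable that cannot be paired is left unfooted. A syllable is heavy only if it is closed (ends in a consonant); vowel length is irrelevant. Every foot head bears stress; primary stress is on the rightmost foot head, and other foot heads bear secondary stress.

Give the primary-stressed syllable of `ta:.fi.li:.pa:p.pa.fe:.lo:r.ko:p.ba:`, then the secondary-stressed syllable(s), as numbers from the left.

Weights: 1 ta: L, 2 fi L, 3 li: L, 4 pa:p H, 5 pa L, 6 fe: L, 7 lo:r H, 8 ko:p H, 9 ba: L.
Parse left to right (heavy = foot alone; LL = one foot; stranded L unfooted): (ta:.ˈfi) li: (ˈpa:p) (pa.ˈfe:) (ˈlo:r) (ˈko:p) ba:.
Foot heads: 2, 4, 6, 7, 8.
Primary stress on the rightmost head = syllable 8.
Secondary stress on 2, 4, 6, 7: ta:.ˌfi.li:.ˌpa:p.pa.ˌfe:.ˌlo:r.ˈko:p.ba:.

primary 8, secondary 2, 4, 6, 7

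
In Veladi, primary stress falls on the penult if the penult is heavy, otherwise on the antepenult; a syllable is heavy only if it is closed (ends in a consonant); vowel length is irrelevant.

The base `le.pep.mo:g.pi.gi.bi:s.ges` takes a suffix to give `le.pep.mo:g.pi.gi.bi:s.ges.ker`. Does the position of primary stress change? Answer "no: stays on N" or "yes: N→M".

Base `le.pep.mo:g.pi.gi.bi:s.ges` (7 syllables):
  Weights: 5 gi L, 6 bi:s H, 7 ges H.
  The penult (syllable 6, bi:s) is heavy, so it takes stress.
  → primary stress on syllable 6.
Suffixed `le.pep.mo:g.pi.gi.bi:s.ges.ker` (8 syllables):
  Weights: 6 bi:s H, 7 ges H, 8 ker H.
  The penult (syllable 7, ges) is heavy, so it takes stress.
  → primary stress on syllable 7.

yes: 6→7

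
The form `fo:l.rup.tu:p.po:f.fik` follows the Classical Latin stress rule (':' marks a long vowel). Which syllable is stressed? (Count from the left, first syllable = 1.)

4

Classical Latin: stress the penult if heavy (long vowel or closed), else the antepenult.
Weights: 3 tu:p H, 4 po:f H, 5 fik H.
The penult (syllable 4, po:f) is heavy, so it takes stress.
Stress on syllable 4: fo:l.rup.tu:p.ˈpo:f.fik.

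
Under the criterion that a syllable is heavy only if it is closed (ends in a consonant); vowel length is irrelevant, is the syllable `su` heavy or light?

light

`su`: short vowel, open (no coda). Open (no coda) → light.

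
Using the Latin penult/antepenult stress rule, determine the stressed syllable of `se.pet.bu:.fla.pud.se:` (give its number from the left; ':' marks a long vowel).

Classical Latin: stress the penult if heavy (long vowel or closed), else the antepenult.
Weights: 4 fla L, 5 pud H, 6 se: H.
The penult (syllable 5, pud) is heavy, so it takes stress.
Stress on syllable 5: se.pet.bu:.fla.ˈpud.se:.

5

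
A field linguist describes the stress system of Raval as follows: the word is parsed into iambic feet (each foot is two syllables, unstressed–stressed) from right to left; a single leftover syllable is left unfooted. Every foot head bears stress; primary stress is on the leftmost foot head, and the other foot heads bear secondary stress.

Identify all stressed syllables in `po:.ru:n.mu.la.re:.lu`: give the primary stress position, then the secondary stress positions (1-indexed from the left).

Parse right to left into iambic (σˈσ) feet: (po:.ˈru:n) (mu.ˈla) (re:.ˈlu).
Foot heads (stressed positions): 2, 4, 6.
End Rule Leftmost: primary stress on the leftmost head = syllable 2.
Secondary stress on 4, 6: po:.ˈru:n.mu.ˌla.re:.ˌlu.

primary 2, secondary 4, 6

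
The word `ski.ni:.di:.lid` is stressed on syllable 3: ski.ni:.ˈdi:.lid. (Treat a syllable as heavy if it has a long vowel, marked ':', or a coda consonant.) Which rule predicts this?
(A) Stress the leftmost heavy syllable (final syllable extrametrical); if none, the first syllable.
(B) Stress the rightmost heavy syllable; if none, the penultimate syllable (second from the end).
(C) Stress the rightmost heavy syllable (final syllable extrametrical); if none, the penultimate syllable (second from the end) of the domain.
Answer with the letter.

Rule A → syllable 2 (observed: 3).
Rule B → syllable 4 (observed: 3).
Rule C → syllable 3 ✓.

C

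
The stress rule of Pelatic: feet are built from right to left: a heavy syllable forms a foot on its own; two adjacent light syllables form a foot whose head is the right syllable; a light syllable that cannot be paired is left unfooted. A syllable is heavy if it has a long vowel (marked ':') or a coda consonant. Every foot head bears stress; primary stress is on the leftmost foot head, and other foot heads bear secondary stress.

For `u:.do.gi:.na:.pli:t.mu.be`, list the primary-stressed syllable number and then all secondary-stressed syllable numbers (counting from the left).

Weights: 1 u: H, 2 do L, 3 gi: H, 4 na: H, 5 pli:t H, 6 mu L, 7 be L.
Parse right to left (heavy = foot alone; LL = one foot; stranded L unfooted): (ˈu:) do (ˈgi:) (ˈna:) (ˈpli:t) (mu.ˈbe).
Foot heads: 1, 3, 4, 5, 7.
Primary stress on the leftmost head = syllable 1.
Secondary stress on 3, 4, 5, 7: ˈu:.do.ˌgi:.ˌna:.ˌpli:t.mu.ˌbe.

primary 1, secondary 3, 4, 5, 7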